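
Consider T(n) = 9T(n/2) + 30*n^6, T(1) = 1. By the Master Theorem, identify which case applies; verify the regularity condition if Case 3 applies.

a=9, b=2, f(n)=30*n^6.
log_2(9) = 3.17 < 6.
f(n) = Omega(n^(3.17+epsilon)) for some epsilon > 0, so Case 3 is the candidate.
Regularity: a*f(n/b) = 9*30*(n/2)^6 = (9/64)*30*n^6 <= c*f(n) with c = 9/64 < 1. Satisfied.
Case 3: T(n) = Theta(n^6).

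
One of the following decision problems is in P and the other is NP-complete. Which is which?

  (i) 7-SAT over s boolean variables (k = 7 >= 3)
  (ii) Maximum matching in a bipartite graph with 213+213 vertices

(i) is NP-complete: 3-SAT is NP-complete (Cook-Levin); k-SAT for k>=3 reduces from 3-SAT.
(ii) is P: Hopcroft-Karp runs in O(E sqrt(V)).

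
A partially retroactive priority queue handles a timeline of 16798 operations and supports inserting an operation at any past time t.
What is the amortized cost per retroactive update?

Partially retroactive priority queues (Demaine-Iacono-Langerman) allow updates at past times with queries only at the present. With a balanced BST over the m = 16798 timeline events tracking bridges, each retroactive insert or delete is O(log m) amortized.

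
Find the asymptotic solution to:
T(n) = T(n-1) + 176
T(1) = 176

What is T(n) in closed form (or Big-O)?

Unrolling: T(n) = T(n-1) + 176 = T(n-2) + 2*176 = ... = T(1) + (n-1)*176 = 176 + (n-1)*176 = 176n.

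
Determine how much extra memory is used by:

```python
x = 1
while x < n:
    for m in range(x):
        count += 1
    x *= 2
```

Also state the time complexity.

Space complexity: O(1).
Only a constant amount of auxiliary storage is used; nothing grows with n.
Time complexity: O(n).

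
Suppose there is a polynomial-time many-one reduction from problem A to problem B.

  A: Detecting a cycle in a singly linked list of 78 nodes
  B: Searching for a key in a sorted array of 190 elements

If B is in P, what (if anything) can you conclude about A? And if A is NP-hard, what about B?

A poly-time reduction A <=_p B means any A-instance can be transformed to a B-instance in poly time.
If B is in P: compose the reduction with B's poly-time algorithm to solve A in poly time, so A is in P.
If A is NP-hard: every NP problem reduces to A, which reduces to B; composing reductions, every NP problem reduces to B, so B is NP-hard.
(Here in fact A is P and B is P.)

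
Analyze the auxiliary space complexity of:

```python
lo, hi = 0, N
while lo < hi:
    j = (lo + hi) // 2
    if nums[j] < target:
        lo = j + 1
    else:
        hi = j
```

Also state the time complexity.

Space complexity: O(1).
Only a constant amount of auxiliary storage is used; nothing grows with n.
Time complexity: O(log n).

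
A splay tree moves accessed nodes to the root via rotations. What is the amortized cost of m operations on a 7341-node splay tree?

Using a potential function Phi = sum of log(size of subtree) for each node, each splay operation has amortized cost O(log n) where n = 7341. Bad individual operations (O(n)) are offset by decreased potential.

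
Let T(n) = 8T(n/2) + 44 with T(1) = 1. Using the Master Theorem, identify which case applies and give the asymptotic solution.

a=8, b=2, f(n)=44.
log_2(8) = 3 > 0.
Since f(n) = O(n^0) is polynomially smaller than n^3, Case 1 applies.
T(n) = Theta(n^3).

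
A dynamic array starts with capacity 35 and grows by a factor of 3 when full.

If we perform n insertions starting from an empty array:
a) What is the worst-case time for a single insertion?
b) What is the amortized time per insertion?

(a) Worst-case single insertion: O(n) -- when the array is full at capacity c, the resize copies all c elements, and c can be Theta(n).
(b) Resizes happen at sizes 35, 105, 315, ... Total copy cost for n insertions: 35 + 105 + ... = O(n) (geometric series with ratio 1/3). Amortized cost per insertion: O(n)/n = O(1).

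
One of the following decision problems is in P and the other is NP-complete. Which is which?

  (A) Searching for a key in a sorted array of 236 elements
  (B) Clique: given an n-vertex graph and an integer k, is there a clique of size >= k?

(A) is P: binary search runs in O(log n).
(B) is NP-complete: complement of Independent Set / Vertex Cover (with k part of the input).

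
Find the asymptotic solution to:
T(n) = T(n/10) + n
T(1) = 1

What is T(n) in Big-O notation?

Geometric series: n*(1 + 1/10 + 1/10^2 + ...) = O(n). T(n) = O(n).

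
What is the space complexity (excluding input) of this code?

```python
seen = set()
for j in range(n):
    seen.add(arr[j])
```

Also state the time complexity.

Space complexity: O(n).
Auxiliary storage grows linearly with the input size n in the worst case.
Time complexity: O(n).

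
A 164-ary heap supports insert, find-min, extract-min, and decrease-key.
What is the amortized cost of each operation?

The 164-ary heap has height O(log_164 n). Insert sifts up: O(log_164 n). Find-min reads the root: O(1). Extract-min sifts down comparing 164 children per level: O(164 * log_164 n). Decrease-key sifts up: O(log_164 n).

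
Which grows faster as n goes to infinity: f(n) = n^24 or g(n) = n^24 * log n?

g(n) = n^24 * log n grows faster: extra log n factor -> infinity.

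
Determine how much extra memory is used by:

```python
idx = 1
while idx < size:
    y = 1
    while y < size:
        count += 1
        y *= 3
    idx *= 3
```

Space complexity: O(1).
Only a constant amount of auxiliary storage is used; nothing grows with n.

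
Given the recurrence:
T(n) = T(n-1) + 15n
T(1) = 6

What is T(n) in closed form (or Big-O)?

Unrolling: T(n) = 6 + 15*(2 + 3 + ... + n) = 6 + 15*(n(n+1)/2 - 1) = O(n^2).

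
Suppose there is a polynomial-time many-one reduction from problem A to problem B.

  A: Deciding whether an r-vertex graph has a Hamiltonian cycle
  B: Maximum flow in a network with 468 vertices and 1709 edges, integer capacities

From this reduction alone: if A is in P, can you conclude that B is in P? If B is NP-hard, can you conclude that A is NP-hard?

A poly-time reduction A <=_p B transfers tractability DOWN (B easy => A easy) and hardness UP (A hard => B hard), not the reverse.
From A in P, the reduction alone does NOT give B in P: any problem in P trivially reduces to SAT, yet SAT is not known to be in P.
From B NP-hard, the reduction alone does NOT give A NP-hard: again, easy problems reduce to hard ones.
(Here in fact A is NP-complete and B is in P, so no such reduction is known -- its existence would imply P = NP; the analysis concerns only what the assumed reduction would or would not let you conclude.)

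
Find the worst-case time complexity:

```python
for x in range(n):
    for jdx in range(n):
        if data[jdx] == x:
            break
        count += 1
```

Time complexity: O(n^2).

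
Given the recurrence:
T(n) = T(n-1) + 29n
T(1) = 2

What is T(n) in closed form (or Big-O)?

Unrolling: T(n) = 2 + 29*(2 + 3 + ... + n) = 2 + 29*(n(n+1)/2 - 1) = O(n^2).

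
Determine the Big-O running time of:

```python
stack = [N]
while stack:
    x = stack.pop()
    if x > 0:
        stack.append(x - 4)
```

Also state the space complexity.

Time complexity: O(n).
Space complexity: O(1).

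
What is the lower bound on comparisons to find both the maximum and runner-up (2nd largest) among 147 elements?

Lower bound: finding the max needs 147-1 comparisons. By an adversary weight-doubling argument, the maximum element must personally win at least ceil(log_2(147)) = 8 comparisons in any correct algorithm. The 2nd largest is among those 8 direct losers, and distinguishing it requires 8-1 more comparisons. Total >= 147-1 + 8-1 = 153. A balanced tournament achieves this bound exactly.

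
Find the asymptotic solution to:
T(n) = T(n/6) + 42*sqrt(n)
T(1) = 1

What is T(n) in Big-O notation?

Each level contributes sqrt(n/6^k). Geometric series with ratio 1/sqrt(6) < 1 sums to O(sqrt(n)).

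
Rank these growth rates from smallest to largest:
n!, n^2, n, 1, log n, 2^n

Ordered by growth rate: 1 < log n < n < n^2 < 2^n < n!.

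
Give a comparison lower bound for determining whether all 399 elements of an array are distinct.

In the algebraic decision-tree model, the YES region for element distinctness on 399 elements has 399! connected components (one per ordering). Ben-Or's theorem then gives a lower bound of Omega(log(n!)) = Omega(n log n).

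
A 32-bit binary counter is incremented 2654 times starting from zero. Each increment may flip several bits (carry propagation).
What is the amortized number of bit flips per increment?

Bit i flips on every 2^i-th increment, so over 2654 increments bit i flips floor(2654/2^i) times. Summing over i: total flips < 2 * 2654. Amortized: < 2 = O(1) per increment.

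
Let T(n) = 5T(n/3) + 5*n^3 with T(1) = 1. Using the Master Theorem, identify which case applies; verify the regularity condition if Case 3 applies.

a=5, b=3, f(n)=5*n^3.
log_3(5) = 1.465 < 3.
f(n) = Omega(n^(1.465+epsilon)) for some epsilon > 0, so Case 3 is the candidate.
Regularity: a*f(n/b) = 5*5*(n/3)^3 = (5/27)*5*n^3 <= c*f(n) with c = 5/27 < 1. Satisfied.
Case 3: T(n) = Theta(n^3).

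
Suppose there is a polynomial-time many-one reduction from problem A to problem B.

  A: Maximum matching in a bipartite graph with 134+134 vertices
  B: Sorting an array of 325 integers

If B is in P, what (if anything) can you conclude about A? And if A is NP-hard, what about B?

A poly-time reduction A <=_p B means any A-instance can be transformed to a B-instance in poly time.
If B is in P: compose the reduction with B's poly-time algorithm to solve A in poly time, so A is in P.
If A is NP-hard: every NP problem reduces to A, which reduces to B; composing reductions, every NP problem reduces to B, so B is NP-hard.
(Here in fact A is P and B is P.)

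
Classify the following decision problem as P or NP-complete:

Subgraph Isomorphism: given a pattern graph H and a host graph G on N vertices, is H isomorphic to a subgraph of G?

This problem is NP-complete: generalizes Clique and Hamiltonian Path (pattern size is part of the input).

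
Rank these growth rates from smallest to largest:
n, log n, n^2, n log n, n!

Ordered by growth rate: log n < n < n log n < n^2 < n!.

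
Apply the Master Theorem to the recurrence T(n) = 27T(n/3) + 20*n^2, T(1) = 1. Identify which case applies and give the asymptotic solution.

a=27, b=3, f(n)=20*n^2.
log_3(27) = 3 > 2.
Since f(n) = O(n^2) is polynomially smaller than n^3, Case 1 applies.
T(n) = Theta(n^3).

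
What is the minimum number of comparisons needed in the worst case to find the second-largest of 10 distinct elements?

Lower bound: finding the max needs 10-1 comparisons. By the adversary weight-doubling argument, the max must personally win >= ceil(log_2(10)) = 4 comparisons; the 2nd-largest is among those 4 losers, needing 4-1 more comparisons. Total >= 10-1 + 4-1 = 12. A balanced knockout tournament achieves this.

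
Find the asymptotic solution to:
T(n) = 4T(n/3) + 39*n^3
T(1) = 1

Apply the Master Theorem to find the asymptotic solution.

a=4, b=3, f(n)=39*n^3. log_3(4) = 1.262 < 3. Case 3: T(n) = O(n^3).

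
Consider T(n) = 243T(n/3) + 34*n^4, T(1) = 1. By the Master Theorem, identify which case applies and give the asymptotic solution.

a=243, b=3, f(n)=34*n^4.
log_3(243) = 5 > 4.
Since f(n) = O(n^4) is polynomially smaller than n^5, Case 1 applies.
T(n) = Theta(n^5).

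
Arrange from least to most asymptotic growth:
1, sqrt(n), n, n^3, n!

Ordered by growth rate: 1 < sqrt(n) < n < n^3 < n!.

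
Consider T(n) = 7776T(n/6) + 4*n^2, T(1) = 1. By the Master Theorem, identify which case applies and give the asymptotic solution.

a=7776, b=6, f(n)=4*n^2.
log_6(7776) = 5 > 2.
Since f(n) = O(n^2) is polynomially smaller than n^5, Case 1 applies.
T(n) = Theta(n^5).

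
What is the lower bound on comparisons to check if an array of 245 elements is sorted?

To verify 245 elements are sorted, we must compare each consecutive pair. Skipping any pair allows an adversary to swap them. Therefore 244 comparisons are necessary and sufficient.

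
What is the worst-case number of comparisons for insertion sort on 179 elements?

Insertion sort on reverse-sorted input: 1 + 2 + ... + (179-1) = 15931 comparisons.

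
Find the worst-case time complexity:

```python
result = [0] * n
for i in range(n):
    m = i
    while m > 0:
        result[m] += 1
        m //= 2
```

Time complexity: O(n log n).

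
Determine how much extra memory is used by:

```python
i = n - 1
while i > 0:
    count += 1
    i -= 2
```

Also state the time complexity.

Space complexity: O(1).
Only a constant amount of auxiliary storage is used; nothing grows with n.
Time complexity: O(n).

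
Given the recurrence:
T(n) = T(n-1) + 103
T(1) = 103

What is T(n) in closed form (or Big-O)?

Unrolling: T(n) = T(n-1) + 103 = T(n-2) + 2*103 = ... = T(1) + (n-1)*103 = 103 + (n-1)*103 = 103n.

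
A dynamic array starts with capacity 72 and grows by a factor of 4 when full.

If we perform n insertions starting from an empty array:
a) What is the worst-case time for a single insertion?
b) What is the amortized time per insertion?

(a) Worst-case single insertion: O(n) -- when the array is full at capacity c, the resize copies all c elements, and c can be Theta(n).
(b) Resizes happen at sizes 72, 288, 1152, ... Total copy cost for n insertions: 72 + 288 + ... = O(n) (geometric series with ratio 1/4). Amortized cost per insertion: O(n)/n = O(1).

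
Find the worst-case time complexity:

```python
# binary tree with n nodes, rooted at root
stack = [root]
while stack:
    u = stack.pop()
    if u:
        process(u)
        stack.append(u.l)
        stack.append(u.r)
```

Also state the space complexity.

Time complexity: O(n).
Space complexity: O(n).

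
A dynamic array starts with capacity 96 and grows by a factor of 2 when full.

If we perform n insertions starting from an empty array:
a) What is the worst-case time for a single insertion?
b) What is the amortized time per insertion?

(a) Worst-case single insertion: O(n) -- when the array is full at capacity c, the resize copies all c elements, and c can be Theta(n).
(b) Resizes happen at sizes 96, 192, 384, ... Total copy cost for n insertions: 96 + 192 + ... = O(n) (geometric series with ratio 1/2). Amortized cost per insertion: O(n)/n = O(1).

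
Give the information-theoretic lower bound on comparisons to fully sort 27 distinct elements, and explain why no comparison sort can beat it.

A comparison sort is a binary decision tree whose leaves are the 27! = 10888869450418352160768000000 possible output permutations. A binary tree with L leaves has height >= ceil(log_2(L)). So any comparison sort needs >= ceil(log_2(27!)) = 94 comparisons in the worst case.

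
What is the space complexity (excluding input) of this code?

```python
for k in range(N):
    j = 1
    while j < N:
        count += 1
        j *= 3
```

Space complexity: O(1).
Only a constant amount of auxiliary storage is used; nothing grows with n.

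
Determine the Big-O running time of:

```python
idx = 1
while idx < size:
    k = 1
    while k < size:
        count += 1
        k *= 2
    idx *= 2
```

Time complexity: O(log^2 n).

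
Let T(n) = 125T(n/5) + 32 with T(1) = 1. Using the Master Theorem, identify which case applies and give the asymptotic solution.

a=125, b=5, f(n)=32.
log_5(125) = 3 > 0.
Since f(n) = O(n^0) is polynomially smaller than n^3, Case 1 applies.
T(n) = Theta(n^3).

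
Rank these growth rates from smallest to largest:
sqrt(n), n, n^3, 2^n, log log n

Ordered by growth rate: log log n < sqrt(n) < n < n^3 < 2^n.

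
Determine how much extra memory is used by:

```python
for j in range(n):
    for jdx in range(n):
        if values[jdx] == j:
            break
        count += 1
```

Space complexity: O(1).
Only a constant amount of auxiliary storage is used; nothing grows with n.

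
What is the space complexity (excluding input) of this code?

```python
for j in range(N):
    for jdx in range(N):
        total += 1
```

Space complexity: O(1).
Only a constant amount of auxiliary storage is used; nothing grows with n.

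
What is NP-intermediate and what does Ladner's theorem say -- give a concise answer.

NP-intermediate problems are in NP but neither in P nor NP-complete (assuming P != NP). Ladner's theorem proves such problems exist if P != NP. Graph isomorphism and integer factoring are candidate NP-intermediate problems -- no polynomial algorithm is known, but no NP-completeness proof exists either.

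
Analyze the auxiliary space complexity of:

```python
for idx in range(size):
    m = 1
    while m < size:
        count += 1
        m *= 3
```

Space complexity: O(1).
Only a constant amount of auxiliary storage is used; nothing grows with n.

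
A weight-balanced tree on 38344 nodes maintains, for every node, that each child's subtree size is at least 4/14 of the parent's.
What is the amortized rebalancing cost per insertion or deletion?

With balance ratio 4/14, tree height is O(log_{14/4}(38344)) = O(log n). A rebalance at a node of size s costs O(s) but requires Omega(s) updates in that subtree to retrigger. Summed over the O(log n) ancestors of the touched leaf, amortized rebalancing is O(log n).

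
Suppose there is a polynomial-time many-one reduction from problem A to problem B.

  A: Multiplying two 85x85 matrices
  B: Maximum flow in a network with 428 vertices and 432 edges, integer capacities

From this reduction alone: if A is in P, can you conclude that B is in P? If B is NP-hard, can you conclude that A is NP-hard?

A poly-time reduction A <=_p B transfers tractability DOWN (B easy => A easy) and hardness UP (A hard => B hard), not the reverse.
From A in P, the reduction alone does NOT give B in P: any problem in P trivially reduces to SAT, yet SAT is not known to be in P.
From B NP-hard, the reduction alone does NOT give A NP-hard: again, easy problems reduce to hard ones.
(Here in fact A is P and B is P.)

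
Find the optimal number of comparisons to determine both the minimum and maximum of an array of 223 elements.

Naive approach: 444 comparisons (222 for max + 222 for min).
Optimal: Compare elements in pairs first (floor(n/2) = 111 comparisons), then find max among winners and min among losers (111 comparisons each).
Total: ceil(3n/2) - 2 = 333 comparisons. An adversary argument shows this is also a lower bound.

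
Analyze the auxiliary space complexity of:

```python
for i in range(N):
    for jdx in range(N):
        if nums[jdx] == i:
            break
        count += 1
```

Space complexity: O(1).
Only a constant amount of auxiliary storage is used; nothing grows with n.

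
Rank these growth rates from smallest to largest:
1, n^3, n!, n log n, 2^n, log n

Ordered by growth rate: 1 < log n < n log n < n^3 < 2^n < n!.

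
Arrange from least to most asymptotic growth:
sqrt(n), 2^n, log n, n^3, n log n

Ordered by growth rate: log n < sqrt(n) < n log n < n^3 < 2^n.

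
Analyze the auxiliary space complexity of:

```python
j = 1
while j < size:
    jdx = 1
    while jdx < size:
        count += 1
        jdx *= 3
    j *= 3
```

Space complexity: O(1).
Only a constant amount of auxiliary storage is used; nothing grows with n.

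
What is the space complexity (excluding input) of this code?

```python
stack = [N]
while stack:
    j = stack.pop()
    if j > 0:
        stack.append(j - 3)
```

Space complexity: O(1).
Only a constant amount of auxiliary storage is used; nothing grows with n.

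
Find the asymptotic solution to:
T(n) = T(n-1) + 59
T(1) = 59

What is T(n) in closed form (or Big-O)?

Unrolling: T(n) = T(n-1) + 59 = T(n-2) + 2*59 = ... = T(1) + (n-1)*59 = 59 + (n-1)*59 = 59n.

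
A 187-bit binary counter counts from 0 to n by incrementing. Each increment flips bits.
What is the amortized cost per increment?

Bit i flips every 2^i increments. Total flips over n increments: sum_{i=0}^{187} n/2^i < 2n. Amortized cost: 2n/n = O(1).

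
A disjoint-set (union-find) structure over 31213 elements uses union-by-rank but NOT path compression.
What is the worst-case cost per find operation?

Union-by-rank alone keeps every tree's height <= log_2(31213) ~= 14.9. Each find traverses from a node to its root, costing O(height) = O(log n). Without path compression this bound is tight.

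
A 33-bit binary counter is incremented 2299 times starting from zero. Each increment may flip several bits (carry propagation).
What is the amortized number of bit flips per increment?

Bit i flips on every 2^i-th increment, so over 2299 increments bit i flips floor(2299/2^i) times. Summing over i: total flips < 2 * 2299. Amortized: < 2 = O(1) per increment.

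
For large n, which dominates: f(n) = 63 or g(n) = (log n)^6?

g(n) = (log n)^6 grows faster: any unbounded function dominates a constant.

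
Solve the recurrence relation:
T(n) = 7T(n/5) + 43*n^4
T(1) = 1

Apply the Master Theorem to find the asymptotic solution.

a=7, b=5, f(n)=43*n^4. log_5(7) = 1.209 < 4. Case 3: T(n) = O(n^4).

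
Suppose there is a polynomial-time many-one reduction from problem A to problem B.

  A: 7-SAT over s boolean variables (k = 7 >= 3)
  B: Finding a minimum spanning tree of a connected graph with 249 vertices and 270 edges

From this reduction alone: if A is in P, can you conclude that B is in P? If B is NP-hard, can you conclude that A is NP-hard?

A poly-time reduction A <=_p B transfers tractability DOWN (B easy => A easy) and hardness UP (A hard => B hard), not the reverse.
From A in P, the reduction alone does NOT give B in P: any problem in P trivially reduces to SAT, yet SAT is not known to be in P.
From B NP-hard, the reduction alone does NOT give A NP-hard: again, easy problems reduce to hard ones.
(Here in fact A is NP-complete and B is in P, so no such reduction is known -- its existence would imply P = NP; the analysis concerns only what the assumed reduction would or would not let you conclude.)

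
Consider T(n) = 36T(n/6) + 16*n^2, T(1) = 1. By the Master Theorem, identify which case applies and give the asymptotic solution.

a=36, b=6, f(n)=16*n^2.
log_6(36) = 2, so n^(log_b(a)) = n^2.
f(n) = Theta(n^2), so Case 2 applies.
T(n) = Theta(n^2 log n).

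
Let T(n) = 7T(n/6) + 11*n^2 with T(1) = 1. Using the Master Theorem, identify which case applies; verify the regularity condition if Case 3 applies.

a=7, b=6, f(n)=11*n^2.
log_6(7) = 1.086 < 2.
f(n) = Omega(n^(1.086+epsilon)) for some epsilon > 0, so Case 3 is the candidate.
Regularity: a*f(n/b) = 7*11*(n/6)^2 = (7/36)*11*n^2 <= c*f(n) with c = 7/36 < 1. Satisfied.
Case 3: T(n) = Theta(n^2).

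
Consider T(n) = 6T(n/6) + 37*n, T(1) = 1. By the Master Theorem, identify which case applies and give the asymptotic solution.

a=6, b=6, f(n)=37*n.
log_6(6) = 1, so n^(log_b(a)) = n.
f(n) = Theta(n), so Case 2 applies.
T(n) = Theta(n log n).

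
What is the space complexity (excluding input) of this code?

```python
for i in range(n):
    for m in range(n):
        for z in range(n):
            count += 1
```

Space complexity: O(1).
Only a constant amount of auxiliary storage is used; nothing grows with n.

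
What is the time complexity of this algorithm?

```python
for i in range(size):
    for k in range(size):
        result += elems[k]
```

Time complexity: O(n^2).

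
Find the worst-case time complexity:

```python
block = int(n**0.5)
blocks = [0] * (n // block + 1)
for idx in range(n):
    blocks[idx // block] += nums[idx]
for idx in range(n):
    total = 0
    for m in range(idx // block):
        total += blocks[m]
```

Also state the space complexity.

Time complexity: O(n * sqrt(n)).
Space complexity: O(sqrt(n)).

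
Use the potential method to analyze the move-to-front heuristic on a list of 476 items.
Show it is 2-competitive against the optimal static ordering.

Let Phi = number of inversions between the MTF list and the optimal static list (0 <= Phi <= C(476,2)). Accessing an element at MTF position k and optimal position j: the move-to-front destroys all k-1 inversions in front of it that are not in front in optimal (>= k-j of them) and creates at most j-1 new ones. Amortized cost <= k + (j-1) - (k-j) = 2j - 1 <= 2 * optimal cost.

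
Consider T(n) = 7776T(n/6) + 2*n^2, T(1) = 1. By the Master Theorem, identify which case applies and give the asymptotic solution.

a=7776, b=6, f(n)=2*n^2.
log_6(7776) = 5 > 2.
Since f(n) = O(n^2) is polynomially smaller than n^5, Case 1 applies.
T(n) = Theta(n^5).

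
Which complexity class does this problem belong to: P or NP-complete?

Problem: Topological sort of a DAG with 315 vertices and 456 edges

This problem is in P: DFS-based topological sort runs in O(V+E).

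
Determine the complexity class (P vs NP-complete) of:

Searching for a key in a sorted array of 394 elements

This problem is in P: binary search runs in O(log n).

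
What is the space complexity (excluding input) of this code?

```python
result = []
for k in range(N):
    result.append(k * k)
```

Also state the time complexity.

Space complexity: O(n).
Auxiliary storage grows linearly with the input size n in the worst case.
Time complexity: O(n).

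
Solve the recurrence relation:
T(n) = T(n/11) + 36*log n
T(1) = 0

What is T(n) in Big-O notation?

Each of the log_11(n) levels adds O(log n). T(n) = O(log^2 n).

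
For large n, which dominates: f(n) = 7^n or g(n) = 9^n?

g(n) = 9^n grows faster: (9/7)^n -> infinity since 9/7 > 1.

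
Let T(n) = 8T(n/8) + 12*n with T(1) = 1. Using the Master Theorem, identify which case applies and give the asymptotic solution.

a=8, b=8, f(n)=12*n.
log_8(8) = 1, so n^(log_b(a)) = n.
f(n) = Theta(n), so Case 2 applies.
T(n) = Theta(n log n).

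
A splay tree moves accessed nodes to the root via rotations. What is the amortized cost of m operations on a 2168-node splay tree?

Using a potential function Phi = sum of log(size of subtree) for each node, each splay operation has amortized cost O(log n) where n = 2168. Bad individual operations (O(n)) are offset by decreased potential.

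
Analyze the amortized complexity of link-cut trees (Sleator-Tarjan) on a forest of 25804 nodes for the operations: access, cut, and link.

Link-cut trees represent the forest using splay trees over preferred paths. With potential Phi = sum over nodes of log(size of virtual subtree), each access on 25804 nodes is O(log 25804) = O(log n) amortized by the splay-tree access lemma. Cut and link are O(1) plus one access.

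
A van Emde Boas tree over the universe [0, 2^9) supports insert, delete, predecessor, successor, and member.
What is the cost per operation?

vEB recursively partitions [0, 512) into sqrt(u) clusters of size sqrt(u). Each operation recurses into either one cluster or the summary, never both: T(u) = T(sqrt(u)) + O(1) => T(u) = O(log log u) = O(log 9). This is worst-case, not just amortized.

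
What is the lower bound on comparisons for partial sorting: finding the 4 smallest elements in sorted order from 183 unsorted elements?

Finding 4 smallest of 183 in sorted order: Omega(183) to identify the 4 smallest, plus Omega(4 log 4) to sort them. Total: Omega(n + k log k).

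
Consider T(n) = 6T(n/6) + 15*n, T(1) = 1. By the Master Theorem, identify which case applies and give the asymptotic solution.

a=6, b=6, f(n)=15*n.
log_6(6) = 1, so n^(log_b(a)) = n.
f(n) = Theta(n), so Case 2 applies.
T(n) = Theta(n log n).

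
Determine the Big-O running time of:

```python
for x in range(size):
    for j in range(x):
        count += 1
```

Time complexity: O(n^2).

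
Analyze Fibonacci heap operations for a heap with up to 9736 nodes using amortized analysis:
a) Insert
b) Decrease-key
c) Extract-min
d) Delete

Fibonacci heaps use lazy consolidation. Potential function Phi = t + 2m (t = number of trees, m = marked nodes).
- Insert: O(1) actual, Delta Phi = +1 (one new tree) => O(1) amortized.
- Decrease-key: with c cascading cuts, actual cost is O(c); Delta Phi <= c - 2(c-1) + 2 = 4 - c (c new trees; >= c-1 marks cleared; <= 1 new mark). Amortized O(c) + (4 - c) = O(1).
- Extract-min: O(D(n) + t) actual; consolidation drops t to <= D(n)+1, so Delta Phi pays for the t term. D(n) = O(log n) for n = 9736 => O(log n) amortized.
- Delete: decrease-key to -inf then extract-min = O(log n).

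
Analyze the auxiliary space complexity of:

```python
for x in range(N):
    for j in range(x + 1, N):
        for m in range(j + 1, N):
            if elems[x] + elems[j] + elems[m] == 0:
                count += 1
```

Space complexity: O(1).
Only a constant amount of auxiliary storage is used; nothing grows with n.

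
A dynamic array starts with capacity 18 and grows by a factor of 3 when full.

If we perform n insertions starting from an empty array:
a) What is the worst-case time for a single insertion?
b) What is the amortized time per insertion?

(a) Worst-case single insertion: O(n) -- when the array is full at capacity c, the resize copies all c elements, and c can be Theta(n).
(b) Resizes happen at sizes 18, 54, 162, ... Total copy cost for n insertions: 18 + 54 + ... = O(n) (geometric series with ratio 1/3). Amortized cost per insertion: O(n)/n = O(1).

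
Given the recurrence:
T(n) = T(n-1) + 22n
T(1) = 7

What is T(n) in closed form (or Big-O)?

Unrolling: T(n) = 7 + 22*(2 + 3 + ... + n) = 7 + 22*(n(n+1)/2 - 1) = O(n^2).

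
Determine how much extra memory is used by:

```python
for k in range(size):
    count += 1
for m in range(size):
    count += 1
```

Space complexity: O(1).
Only a constant amount of auxiliary storage is used; nothing grows with n.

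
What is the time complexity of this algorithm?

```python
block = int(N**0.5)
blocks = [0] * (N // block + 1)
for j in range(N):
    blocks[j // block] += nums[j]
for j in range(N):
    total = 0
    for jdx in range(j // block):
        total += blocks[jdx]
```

Time complexity: O(n * sqrt(n)).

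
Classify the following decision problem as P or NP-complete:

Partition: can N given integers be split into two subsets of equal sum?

This problem is NP-complete: Subset Sum reduces to it (one of Karp's 21 NP-complete problems).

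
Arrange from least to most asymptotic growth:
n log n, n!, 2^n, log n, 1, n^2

Ordered by growth rate: 1 < log n < n log n < n^2 < 2^n < n!.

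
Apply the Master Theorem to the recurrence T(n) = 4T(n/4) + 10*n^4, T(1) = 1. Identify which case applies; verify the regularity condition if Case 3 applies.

a=4, b=4, f(n)=10*n^4.
log_4(4) = 1 < 4.
f(n) = Omega(n^(1+epsilon)) for some epsilon > 0, so Case 3 is the candidate.
Regularity: a*f(n/b) = 4*10*(n/4)^4 = (4/256)*10*n^4 <= c*f(n) with c = 4/256 < 1. Satisfied.
Case 3: T(n) = Theta(n^4).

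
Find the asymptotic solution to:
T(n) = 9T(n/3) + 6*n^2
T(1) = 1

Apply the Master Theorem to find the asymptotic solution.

a=9, b=3, f(n)=6*n^2. log_3(9) = 2. Case 2: T(n) = O(n^2 log n).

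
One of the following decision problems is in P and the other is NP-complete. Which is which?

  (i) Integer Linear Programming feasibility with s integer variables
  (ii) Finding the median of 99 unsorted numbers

(i) is NP-complete: ILP feasibility is NP-complete (LP relaxation is in P).
(ii) is P: linear-time selection (median-of-medians) runs in O(n).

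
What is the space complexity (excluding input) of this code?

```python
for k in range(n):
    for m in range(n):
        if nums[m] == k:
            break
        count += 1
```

Space complexity: O(1).
Only a constant amount of auxiliary storage is used; nothing grows with n.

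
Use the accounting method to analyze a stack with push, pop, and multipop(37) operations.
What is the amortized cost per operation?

Assign 2 credits per push (1 for the push, 1 saved for a future pop). Each pop or element popped by multipop(37) uses 1 saved credit. Total credits never go negative, so amortized cost is O(1).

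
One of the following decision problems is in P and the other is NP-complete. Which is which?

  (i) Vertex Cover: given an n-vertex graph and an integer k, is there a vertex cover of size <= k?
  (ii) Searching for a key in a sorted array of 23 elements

(i) is NP-complete: one of Karp's 21 NP-complete problems (with k part of the input; for any fixed constant k it is in P).
(ii) is P: binary search runs in O(log n).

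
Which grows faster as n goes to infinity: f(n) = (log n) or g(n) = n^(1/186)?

g(n) = n^(1/186) grows faster: any positive power of n dominates any polylog.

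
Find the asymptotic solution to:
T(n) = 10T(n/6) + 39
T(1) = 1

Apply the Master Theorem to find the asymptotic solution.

a=10, b=6, f(n)=39. log_6(10) = 1.285. Case 1 of Master Theorem: T(n) = O(n^1.285).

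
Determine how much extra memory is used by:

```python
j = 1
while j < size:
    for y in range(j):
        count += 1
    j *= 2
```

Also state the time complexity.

Space complexity: O(1).
Only a constant amount of auxiliary storage is used; nothing grows with n.
Time complexity: O(n).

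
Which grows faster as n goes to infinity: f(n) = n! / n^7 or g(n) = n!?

g(n) = n! grows faster: the ratio n!/(n!/n^7) = n^7 -> infinity.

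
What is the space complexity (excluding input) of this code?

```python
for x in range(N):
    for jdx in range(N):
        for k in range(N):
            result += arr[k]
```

Space complexity: O(1).
Only a constant amount of auxiliary storage is used; nothing grows with n.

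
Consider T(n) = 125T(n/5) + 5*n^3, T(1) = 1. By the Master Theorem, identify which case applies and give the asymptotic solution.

a=125, b=5, f(n)=5*n^3.
log_5(125) = 3, so n^(log_b(a)) = n^3.
f(n) = Theta(n^3), so Case 2 applies.
T(n) = Theta(n^3 log n).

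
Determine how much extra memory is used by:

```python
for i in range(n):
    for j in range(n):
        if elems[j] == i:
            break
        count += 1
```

Space complexity: O(1).
Only a constant amount of auxiliary storage is used; nothing grows with n.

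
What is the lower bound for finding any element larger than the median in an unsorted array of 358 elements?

To find an element larger than the median of 358 elements, we must see Omega(n) elements. Without seeing enough elements, an adversary can make any unseen element the median.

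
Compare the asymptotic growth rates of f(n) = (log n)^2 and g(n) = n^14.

g(n) = n^14 grows faster: any positive polynomial dominates any polylog.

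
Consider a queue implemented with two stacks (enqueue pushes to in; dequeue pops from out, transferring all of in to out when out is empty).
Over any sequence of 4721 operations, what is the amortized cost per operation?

Each element is pushed to in once, popped once, pushed to out once, and popped once: 4 unit operations over its lifetime. Over 4721 operations the total work is O(4721). Amortized O(1) per enqueue/dequeue.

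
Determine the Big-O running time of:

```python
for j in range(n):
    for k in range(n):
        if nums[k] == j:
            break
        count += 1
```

Time complexity: O(n^2).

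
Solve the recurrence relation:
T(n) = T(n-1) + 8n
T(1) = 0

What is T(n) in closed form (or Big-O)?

Unrolling: T(n) = 0 + 8*(2 + 3 + ... + n) = 0 + 8*(n(n+1)/2 - 1) = O(n^2).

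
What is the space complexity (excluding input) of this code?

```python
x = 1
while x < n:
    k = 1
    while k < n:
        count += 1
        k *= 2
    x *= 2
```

Space complexity: O(1).
Only a constant amount of auxiliary storage is used; nothing grows with n.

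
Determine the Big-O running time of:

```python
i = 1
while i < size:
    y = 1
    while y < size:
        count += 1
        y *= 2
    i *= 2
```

Time complexity: O(log^2 n).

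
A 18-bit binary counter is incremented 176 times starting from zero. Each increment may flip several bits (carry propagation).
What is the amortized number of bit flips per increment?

Bit i flips on every 2^i-th increment, so over 176 increments bit i flips floor(176/2^i) times. Summing over i: total flips < 2 * 176. Amortized: < 2 = O(1) per increment.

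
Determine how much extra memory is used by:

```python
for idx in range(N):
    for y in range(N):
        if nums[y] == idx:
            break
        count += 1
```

Space complexity: O(1).
Only a constant amount of auxiliary storage is used; nothing grows with n.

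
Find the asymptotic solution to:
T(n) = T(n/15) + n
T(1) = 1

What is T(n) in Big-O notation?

Geometric series: n*(1 + 1/15 + 1/15^2 + ...) = O(n). T(n) = O(n).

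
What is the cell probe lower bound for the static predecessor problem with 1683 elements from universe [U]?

The Patrascu-Thorup lower bound shows any data structure on n = 1683 elements using O(n * polylog(n)) space requires Omega(log log U) query time. van Emde Boas trees achieve O(log log U) with O(U) space.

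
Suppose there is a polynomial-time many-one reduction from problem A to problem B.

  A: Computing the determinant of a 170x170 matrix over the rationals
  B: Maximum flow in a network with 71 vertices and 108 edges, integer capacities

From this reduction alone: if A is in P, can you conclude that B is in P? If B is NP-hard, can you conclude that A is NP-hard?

A poly-time reduction A <=_p B transfers tractability DOWN (B easy => A easy) and hardness UP (A hard => B hard), not the reverse.
From A in P, the reduction alone does NOT give B in P: any problem in P trivially reduces to SAT, yet SAT is not known to be in P.
From B NP-hard, the reduction alone does NOT give A NP-hard: again, easy problems reduce to hard ones.
(Here in fact A is P and B is P.)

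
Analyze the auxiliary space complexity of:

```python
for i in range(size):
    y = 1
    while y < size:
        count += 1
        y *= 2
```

Space complexity: O(1).
Only a constant amount of auxiliary storage is used; nothing grows with n.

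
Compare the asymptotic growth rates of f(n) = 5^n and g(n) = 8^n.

g(n) = 8^n grows faster: (8/5)^n -> infinity since 8/5 > 1.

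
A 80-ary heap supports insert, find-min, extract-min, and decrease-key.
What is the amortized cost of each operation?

The 80-ary heap has height O(log_80 n). Insert sifts up: O(log_80 n). Find-min reads the root: O(1). Extract-min sifts down comparing 80 children per level: O(80 * log_80 n). Decrease-key sifts up: O(log_80 n).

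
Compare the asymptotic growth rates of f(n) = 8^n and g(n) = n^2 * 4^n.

f(n) = 8^n grows faster: 8^n / (n^2 4^n) = (8/4)^n / n^2 -> infinity since 8/4 > 1.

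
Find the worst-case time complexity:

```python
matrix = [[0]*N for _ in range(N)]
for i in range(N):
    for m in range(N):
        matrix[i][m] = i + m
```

Time complexity: O(n^2).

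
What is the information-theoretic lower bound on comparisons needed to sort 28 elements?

There are 28! = 304888344611713860501504000000 possible orderings. Each comparison gives 1 bit. We need at least ceil(log_2(304888344611713860501504000000)) = 98 comparisons.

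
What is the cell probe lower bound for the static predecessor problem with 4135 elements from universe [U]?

The Patrascu-Thorup lower bound shows any data structure on n = 4135 elements using O(n * polylog(n)) space requires Omega(log log U) query time. van Emde Boas trees achieve O(log log U) with O(U) space.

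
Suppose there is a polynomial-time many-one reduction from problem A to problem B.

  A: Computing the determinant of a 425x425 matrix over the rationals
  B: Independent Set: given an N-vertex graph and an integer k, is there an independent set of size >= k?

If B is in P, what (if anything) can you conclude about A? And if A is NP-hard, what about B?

A poly-time reduction A <=_p B means any A-instance can be transformed to a B-instance in poly time.
If B is in P: compose the reduction with B's poly-time algorithm to solve A in poly time, so A is in P.
If A is NP-hard: every NP problem reduces to A, which reduces to B; composing reductions, every NP problem reduces to B, so B is NP-hard.
(Here in fact A is P and B is NP-complete.)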